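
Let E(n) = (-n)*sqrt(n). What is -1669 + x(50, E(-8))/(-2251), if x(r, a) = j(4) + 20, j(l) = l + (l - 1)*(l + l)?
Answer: -3756967/2251 ≈ -1669.0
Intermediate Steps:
j(l) = l + 2*l*(-1 + l) (j(l) = l + (-1 + l)*(2*l) = l + 2*l*(-1 + l))
E(n) = -n**(3/2)
x(r, a) = 48 (x(r, a) = 4*(-1 + 2*4) + 20 = 4*(-1 + 8) + 20 = 4*7 + 20 = 28 + 20 = 48)
-1669 + x(50, E(-8))/(-2251) = -1669 + 48/(-2251) = -1669 + 48*(-1/2251) = -1669 - 48/2251 = -3756967/2251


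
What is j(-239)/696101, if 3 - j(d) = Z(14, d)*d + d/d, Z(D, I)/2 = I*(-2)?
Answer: 228486/696101 ≈ 0.32824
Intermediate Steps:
Z(D, I) = -4*I (Z(D, I) = 2*(I*(-2)) = 2*(-2*I) = -4*I)
j(d) = 2 + 4*d² (j(d) = 3 - ((-4*d)*d + d/d) = 3 - (-4*d² + 1) = 3 - (1 - 4*d²) = 3 + (-1 + 4*d²) = 2 + 4*d²)
j(-239)/696101 = (2 + 4*(-239)²)/696101 = (2 + 4*57121)*(1/696101) = (2 + 228484)*(1/696101) = 228486*(1/696101) = 228486/696101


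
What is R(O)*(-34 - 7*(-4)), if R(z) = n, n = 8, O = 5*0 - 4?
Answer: -48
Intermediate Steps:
O = -4 (O = 0 - 4 = -4)
R(z) = 8
R(O)*(-34 - 7*(-4)) = 8*(-34 - 7*(-4)) = 8*(-34 - 1*(-28)) = 8*(-34 + 28) = 8*(-6) = -48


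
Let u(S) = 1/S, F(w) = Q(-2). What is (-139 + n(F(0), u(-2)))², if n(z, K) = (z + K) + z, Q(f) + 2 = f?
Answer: 87025/4 ≈ 21756.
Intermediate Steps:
Q(f) = -2 + f
F(w) = -4 (F(w) = -2 - 2 = -4)
u(S) = 1/S
n(z, K) = K + 2*z (n(z, K) = (K + z) + z = K + 2*z)
(-139 + n(F(0), u(-2)))² = (-139 + (1/(-2) + 2*(-4)))² = (-139 + (-½ - 8))² = (-139 - 17/2)² = (-295/2)² = 87025/4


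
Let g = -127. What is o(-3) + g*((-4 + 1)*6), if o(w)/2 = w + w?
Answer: 2274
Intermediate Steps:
o(w) = 4*w (o(w) = 2*(w + w) = 2*(2*w) = 4*w)
o(-3) + g*((-4 + 1)*6) = 4*(-3) - 127*(-4 + 1)*6 = -12 - (-381)*6 = -12 - 127*(-18) = -12 + 2286 = 2274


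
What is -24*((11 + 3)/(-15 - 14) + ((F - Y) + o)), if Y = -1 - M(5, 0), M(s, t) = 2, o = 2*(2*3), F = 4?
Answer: -12888/29 ≈ -444.41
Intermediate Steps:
o = 12 (o = 2*6 = 12)
Y = -3 (Y = -1 - 1*2 = -1 - 2 = -3)
-24*((11 + 3)/(-15 - 14) + ((F - Y) + o)) = -24*((11 + 3)/(-15 - 14) + ((4 - 1*(-3)) + 12)) = -24*(14/(-29) + ((4 + 3) + 12)) = -24*(14*(-1/29) + (7 + 12)) = -24*(-14/29 + 19) = -24*537/29 = -12888/29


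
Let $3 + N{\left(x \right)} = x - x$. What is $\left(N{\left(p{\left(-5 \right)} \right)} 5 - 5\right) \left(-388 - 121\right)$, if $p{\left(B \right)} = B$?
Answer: $10180$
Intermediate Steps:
$N{\left(x \right)} = -3$ ($N{\left(x \right)} = -3 + \left(x - x\right) = -3 + 0 = -3$)
$\left(N{\left(p{\left(-5 \right)} \right)} 5 - 5\right) \left(-388 - 121\right) = \left(\left(-3\right) 5 - 5\right) \left(-388 - 121\right) = \left(-15 - 5\right) \left(-509\right) = \left(-20\right) \left(-509\right) = 10180$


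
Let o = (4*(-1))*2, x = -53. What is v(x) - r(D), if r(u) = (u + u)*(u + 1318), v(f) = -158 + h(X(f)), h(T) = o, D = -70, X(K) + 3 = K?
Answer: 174554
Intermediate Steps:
X(K) = -3 + K
o = -8 (o = -4*2 = -8)
h(T) = -8
v(f) = -166 (v(f) = -158 - 8 = -166)
r(u) = 2*u*(1318 + u) (r(u) = (2*u)*(1318 + u) = 2*u*(1318 + u))
v(x) - r(D) = -166 - 2*(-70)*(1318 - 70) = -166 - 2*(-70)*1248 = -166 - 1*(-174720) = -166 + 174720 = 174554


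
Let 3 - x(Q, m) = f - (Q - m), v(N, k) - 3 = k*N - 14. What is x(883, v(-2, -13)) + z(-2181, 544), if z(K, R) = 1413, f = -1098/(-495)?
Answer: 125498/55 ≈ 2281.8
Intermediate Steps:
v(N, k) = -11 + N*k (v(N, k) = 3 + (k*N - 14) = 3 + (N*k - 14) = 3 + (-14 + N*k) = -11 + N*k)
f = 122/55 (f = -1098*(-1/495) = 122/55 ≈ 2.2182)
x(Q, m) = 43/55 + Q - m (x(Q, m) = 3 - (122/55 - (Q - m)) = 3 - (122/55 + (m - Q)) = 3 - (122/55 + m - Q) = 3 + (-122/55 + Q - m) = 43/55 + Q - m)
x(883, v(-2, -13)) + z(-2181, 544) = (43/55 + 883 - (-11 - 2*(-13))) + 1413 = (43/55 + 883 - (-11 + 26)) + 1413 = (43/55 + 883 - 1*15) + 1413 = (43/55 + 883 - 15) + 1413 = 47783/55 + 1413 = 125498/55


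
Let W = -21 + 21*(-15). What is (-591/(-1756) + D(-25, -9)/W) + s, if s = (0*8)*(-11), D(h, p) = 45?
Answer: 9963/49168 ≈ 0.20263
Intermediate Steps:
W = -336 (W = -21 - 315 = -336)
s = 0 (s = 0*(-11) = 0)
(-591/(-1756) + D(-25, -9)/W) + s = (-591/(-1756) + 45/(-336)) + 0 = (-591*(-1/1756) + 45*(-1/336)) + 0 = (591/1756 - 15/112) + 0 = 9963/49168 + 0 = 9963/49168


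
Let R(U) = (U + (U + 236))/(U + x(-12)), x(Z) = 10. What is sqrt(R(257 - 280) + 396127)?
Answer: sqrt(66942993)/13 ≈ 629.38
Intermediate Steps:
R(U) = (236 + 2*U)/(10 + U) (R(U) = (U + (U + 236))/(U + 10) = (U + (236 + U))/(10 + U) = (236 + 2*U)/(10 + U))
sqrt(R(257 - 280) + 396127) = sqrt(2*(118 + (257 - 280))/(10 + (257 - 280)) + 396127) = sqrt(2*(118 - 23)/(10 - 23) + 396127) = sqrt(2*95/(-13) + 396127) = sqrt(2*(-1/13)*95 + 396127) = sqrt(-190/13 + 396127) = sqrt(5149461/13) = sqrt(66942993)/13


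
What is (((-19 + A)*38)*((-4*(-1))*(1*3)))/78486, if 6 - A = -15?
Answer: 152/13081 ≈ 0.011620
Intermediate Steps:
A = 21 (A = 6 - 1*(-15) = 6 + 15 = 21)
(((-19 + A)*38)*((-4*(-1))*(1*3)))/78486 = (((-19 + 21)*38)*((-4*(-1))*(1*3)))/78486 = ((2*38)*(4*3))*(1/78486) = (76*12)*(1/78486) = 912*(1/78486) = 152/13081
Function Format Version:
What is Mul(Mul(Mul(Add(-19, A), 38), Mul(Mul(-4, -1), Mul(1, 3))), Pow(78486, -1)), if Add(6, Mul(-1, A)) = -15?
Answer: Rational(152, 13081) ≈ 0.011620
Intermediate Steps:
A = 21 (A = Add(6, Mul(-1, -15)) = Add(6, 15) = 21)
Mul(Mul(Mul(Add(-19, A), 38), Mul(Mul(-4, -1), Mul(1, 3))), Pow(78486, -1)) = Mul(Mul(Mul(Add(-19, 21), 38), Mul(Mul(-4, -1), Mul(1, 3))), Pow(78486, -1)) = Mul(Mul(Mul(2, 38), Mul(4, 3)), Rational(1, 78486)) = Mul(Mul(76, 12), Rational(1, 78486)) = Mul(912, Rational(1, 78486)) = Rational(152, 13081)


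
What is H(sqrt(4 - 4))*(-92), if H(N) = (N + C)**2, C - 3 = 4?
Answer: -4508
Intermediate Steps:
C = 7 (C = 3 + 4 = 7)
H(N) = (7 + N)**2 (H(N) = (N + 7)**2 = (7 + N)**2)
H(sqrt(4 - 4))*(-92) = (7 + sqrt(4 - 4))**2*(-92) = (7 + sqrt(0))**2*(-92) = (7 + 0)**2*(-92) = 7**2*(-92) = 49*(-92) = -4508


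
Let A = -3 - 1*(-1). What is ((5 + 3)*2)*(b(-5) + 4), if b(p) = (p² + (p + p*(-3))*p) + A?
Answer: -368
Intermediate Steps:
A = -2 (A = -3 + 1 = -2)
b(p) = -2 - p² (b(p) = (p² + (p + p*(-3))*p) - 2 = (p² + (p - 3*p)*p) - 2 = (p² + (-2*p)*p) - 2 = (p² - 2*p²) - 2 = -p² - 2 = -2 - p²)
((5 + 3)*2)*(b(-5) + 4) = ((5 + 3)*2)*((-2 - 1*(-5)²) + 4) = (8*2)*((-2 - 1*25) + 4) = 16*((-2 - 25) + 4) = 16*(-27 + 4) = 16*(-23) = -368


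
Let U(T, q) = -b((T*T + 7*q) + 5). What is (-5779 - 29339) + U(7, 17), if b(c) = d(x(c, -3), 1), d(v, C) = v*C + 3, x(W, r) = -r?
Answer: -35124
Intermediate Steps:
d(v, C) = 3 + C*v (d(v, C) = C*v + 3 = 3 + C*v)
b(c) = 6 (b(c) = 3 + 1*(-1*(-3)) = 3 + 1*3 = 3 + 3 = 6)
U(T, q) = -6 (U(T, q) = -1*6 = -6)
(-5779 - 29339) + U(7, 17) = (-5779 - 29339) - 6 = -35118 - 6 = -35124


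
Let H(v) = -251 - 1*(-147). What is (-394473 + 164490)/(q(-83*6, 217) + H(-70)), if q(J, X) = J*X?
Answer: 229983/108170 ≈ 2.1261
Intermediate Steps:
H(v) = -104 (H(v) = -251 + 147 = -104)
(-394473 + 164490)/(q(-83*6, 217) + H(-70)) = (-394473 + 164490)/(-83*6*217 - 104) = -229983/(-498*217 - 104) = -229983/(-108066 - 104) = -229983/(-108170) = -229983*(-1/108170) = 229983/108170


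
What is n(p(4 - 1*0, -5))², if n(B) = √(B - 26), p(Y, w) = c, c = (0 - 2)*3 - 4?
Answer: -36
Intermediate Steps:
c = -10 (c = -2*3 - 4 = -6 - 4 = -10)
p(Y, w) = -10
n(B) = √(-26 + B)
n(p(4 - 1*0, -5))² = (√(-26 - 10))² = (√(-36))² = (6*I)² = -36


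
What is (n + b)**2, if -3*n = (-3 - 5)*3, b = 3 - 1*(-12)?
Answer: 529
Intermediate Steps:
b = 15 (b = 3 + 12 = 15)
n = 8 (n = -(-3 - 5)*3/3 = -(-8)*3/3 = -1/3*(-24) = 8)
(n + b)**2 = (8 + 15)**2 = 23**2 = 529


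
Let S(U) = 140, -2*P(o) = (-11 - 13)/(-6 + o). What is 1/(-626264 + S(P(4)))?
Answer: -1/626124 ≈ -1.5971e-6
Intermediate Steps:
P(o) = 12/(-6 + o) (P(o) = -(-11 - 13)/(2*(-6 + o)) = -(-12)/(-6 + o) = 12/(-6 + o))
1/(-626264 + S(P(4))) = 1/(-626264 + 140) = 1/(-626124) = -1/626124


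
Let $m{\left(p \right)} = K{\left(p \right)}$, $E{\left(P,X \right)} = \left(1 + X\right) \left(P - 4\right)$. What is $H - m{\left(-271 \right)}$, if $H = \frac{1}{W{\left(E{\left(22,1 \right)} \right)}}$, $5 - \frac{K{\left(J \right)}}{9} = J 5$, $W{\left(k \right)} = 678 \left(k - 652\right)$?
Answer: $- \frac{5112011521}{417648} \approx -12240.0$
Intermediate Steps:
$E{\left(P,X \right)} = \left(1 + X\right) \left(-4 + P\right)$
$W{\left(k \right)} = -442056 + 678 k$ ($W{\left(k \right)} = 678 \left(-652 + k\right) = -442056 + 678 k$)
$K{\left(J \right)} = 45 - 45 J$ ($K{\left(J \right)} = 45 - 9 J 5 = 45 - 9 \cdot 5 J = 45 - 45 J$)
$H = - \frac{1}{417648}$ ($H = \frac{1}{-442056 + 678 \left(-4 + 22 - 4 + 22 \cdot 1\right)} = \frac{1}{-442056 + 678 \left(-4 + 22 - 4 + 22\right)} = \frac{1}{-442056 + 678 \cdot 36} = \frac{1}{-442056 + 24408} = \frac{1}{-417648} = - \frac{1}{417648} \approx -2.3944 \cdot 10^{-6}$)
$m{\left(p \right)} = 45 - 45 p$
$H - m{\left(-271 \right)} = - \frac{1}{417648} - \left(45 - -12195\right) = - \frac{1}{417648} - \left(45 + 12195\right) = - \frac{1}{417648} - 12240 = - \frac{5112011521}{417648}$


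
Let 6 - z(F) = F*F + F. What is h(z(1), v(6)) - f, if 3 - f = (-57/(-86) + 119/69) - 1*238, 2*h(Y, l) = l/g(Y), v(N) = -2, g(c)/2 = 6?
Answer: -944281/3956 ≈ -238.70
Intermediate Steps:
g(c) = 12 (g(c) = 2*6 = 12)
z(F) = 6 - F - F² (z(F) = 6 - (F*F + F) = 6 - (F² + F) = 6 - (F + F²) = 6 + (-F - F²) = 6 - F - F²)
h(Y, l) = l/24 (h(Y, l) = (l/12)/2 = l/24)
f = 1415927/5934 (f = 3 - ((-57/(-86) + 119/69) - 1*238) = 3 - ((-57*(-1/86) + 119*(1/69)) - 238) = 3 - ((57/86 + 119/69) - 238) = 3 - (14167/5934 - 238) = 3 - 1*(-1398125/5934) = 3 + 1398125/5934 = 1415927/5934 ≈ 238.61)
h(z(1), v(6)) - f = (1/24)*(-2) - 1*1415927/5934 = -1/12 - 1415927/5934 = -944281/3956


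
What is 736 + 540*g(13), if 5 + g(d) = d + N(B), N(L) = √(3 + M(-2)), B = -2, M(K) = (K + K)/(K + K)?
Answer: 6136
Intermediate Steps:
M(K) = 1 (M(K) = (2*K)/((2*K)) = (2*K)*(1/(2*K)) = 1)
N(L) = 2 (N(L) = √(3 + 1) = √4 = 2)
g(d) = -3 + d (g(d) = -5 + (d + 2) = -5 + (2 + d) = -3 + d)
736 + 540*g(13) = 736 + 540*(-3 + 13) = 736 + 540*10 = 736 + 5400 = 6136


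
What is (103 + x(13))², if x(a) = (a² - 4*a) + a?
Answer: 54289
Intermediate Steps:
x(a) = a² - 3*a
(103 + x(13))² = (103 + 13*(-3 + 13))² = (103 + 13*10)² = (103 + 130)² = 233² = 54289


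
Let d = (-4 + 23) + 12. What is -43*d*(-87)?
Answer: 115971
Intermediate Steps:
d = 31 (d = 19 + 12 = 31)
-43*d*(-87) = -43*31*(-87) = -1333*(-87) = 115971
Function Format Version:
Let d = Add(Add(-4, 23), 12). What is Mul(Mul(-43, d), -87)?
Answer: 115971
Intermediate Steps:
d = 31 (d = Add(19, 12) = 31)
Mul(Mul(-43, d), -87) = Mul(Mul(-43, 31), -87) = Mul(-1333, -87) = 115971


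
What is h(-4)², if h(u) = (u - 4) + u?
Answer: 144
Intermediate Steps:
h(u) = -4 + 2*u (h(u) = (-4 + u) + u = -4 + 2*u)
h(-4)² = (-4 + 2*(-4))² = (-4 - 8)² = (-12)² = 144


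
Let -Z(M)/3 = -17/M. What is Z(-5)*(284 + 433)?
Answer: -36567/5 ≈ -7313.4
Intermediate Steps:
Z(M) = 51/M (Z(M) = -(-51)/M = 51/M)
Z(-5)*(284 + 433) = (51/(-5))*(284 + 433) = (51*(-1/5))*717 = -51/5*717 = -36567/5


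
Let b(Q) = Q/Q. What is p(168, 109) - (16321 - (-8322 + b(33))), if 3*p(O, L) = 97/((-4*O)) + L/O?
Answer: -16559311/672 ≈ -24642.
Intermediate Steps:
b(Q) = 1
p(O, L) = -97/(12*O) + L/(3*O) (p(O, L) = (97/((-4*O)) + L/O)/3 = (97*(-1/(4*O)) + L/O)/3 = (-97/(4*O) + L/O)/3 = -97/(12*O) + L/(3*O))
p(168, 109) - (16321 - (-8322 + b(33))) = (1/12)*(-97 + 4*109)/168 - (16321 - (-8322 + 1)) = (1/12)*(1/168)*(-97 + 436) - (16321 - 1*(-8321)) = (1/12)*(1/168)*339 - (16321 + 8321) = 113/672 - 1*24642 = 113/672 - 24642 = -16559311/672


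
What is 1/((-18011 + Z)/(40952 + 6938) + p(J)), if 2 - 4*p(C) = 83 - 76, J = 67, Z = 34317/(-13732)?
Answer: -657625480/1069393219 ≈ -0.61495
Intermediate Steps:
Z = -34317/13732 (Z = 34317*(-1/13732) = -34317/13732 ≈ -2.4991)
p(C) = -5/4 (p(C) = ½ - (83 - 76)/4 = ½ - ¼*7 = ½ - 7/4 = -5/4)
1/((-18011 + Z)/(40952 + 6938) + p(J)) = 1/((-18011 - 34317/13732)/(40952 + 6938) - 5/4) = 1/(-247361369/13732/47890 - 5/4) = 1/(-247361369/13732*1/47890 - 5/4) = 1/(-247361369/657625480 - 5/4) = 1/(-1069393219/657625480) = -657625480/1069393219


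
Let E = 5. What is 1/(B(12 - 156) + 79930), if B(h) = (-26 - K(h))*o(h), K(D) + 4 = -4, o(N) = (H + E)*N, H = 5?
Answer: 1/105850 ≈ 9.4473e-6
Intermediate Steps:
o(N) = 10*N (o(N) = (5 + 5)*N = 10*N)
K(D) = -8 (K(D) = -4 - 4 = -8)
B(h) = -180*h (B(h) = (-26 - 1*(-8))*(10*h) = (-26 + 8)*(10*h) = -180*h)
1/(B(12 - 156) + 79930) = 1/(-180*(12 - 156) + 79930) = 1/(-180*(-144) + 79930) = 1/(25920 + 79930) = 1/105850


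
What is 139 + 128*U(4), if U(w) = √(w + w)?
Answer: 139 + 256*√2 ≈ 501.04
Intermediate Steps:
U(w) = √2*√w (U(w) = √(2*w) = √2*√w)
139 + 128*U(4) = 139 + 128*(√2*√4) = 139 + 128*(√2*2) = 139 + 128*(2*√2) = 139 + 256*√2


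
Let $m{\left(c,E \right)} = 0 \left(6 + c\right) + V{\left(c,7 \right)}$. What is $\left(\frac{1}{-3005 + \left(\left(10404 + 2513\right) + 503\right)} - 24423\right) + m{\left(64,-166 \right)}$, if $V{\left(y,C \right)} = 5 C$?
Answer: $- \frac{254001019}{10415} \approx -24388.0$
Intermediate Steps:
$m{\left(c,E \right)} = 35$ ($m{\left(c,E \right)} = 0 \left(6 + c\right) + 5 \cdot 7 = 0 + 35 = 35$)
$\left(\frac{1}{-3005 + \left(\left(10404 + 2513\right) + 503\right)} - 24423\right) + m{\left(64,-166 \right)} = \left(\frac{1}{-3005 + \left(\left(10404 + 2513\right) + 503\right)} - 24423\right) + 35 = \left(\frac{1}{-3005 + \left(12917 + 503\right)} - 24423\right) + 35 = \left(\frac{1}{-3005 + 13420} - 24423\right) + 35 = \left(\frac{1}{10415} - 24423\right) + 35 = - \frac{254365544}{10415} + 35 = - \frac{254001019}{10415}$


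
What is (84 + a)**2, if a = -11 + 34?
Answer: 11449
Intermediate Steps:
a = 23
(84 + a)**2 = (84 + 23)**2 = 107**2 = 11449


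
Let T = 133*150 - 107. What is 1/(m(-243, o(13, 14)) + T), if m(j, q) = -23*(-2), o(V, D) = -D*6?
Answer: 1/19889 ≈ 5.0279e-5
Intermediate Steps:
o(V, D) = -6*D
m(j, q) = 46
T = 19843 (T = 19950 - 107 = 19843)
1/(m(-243, o(13, 14)) + T) = 1/(46 + 19843) = 1/19889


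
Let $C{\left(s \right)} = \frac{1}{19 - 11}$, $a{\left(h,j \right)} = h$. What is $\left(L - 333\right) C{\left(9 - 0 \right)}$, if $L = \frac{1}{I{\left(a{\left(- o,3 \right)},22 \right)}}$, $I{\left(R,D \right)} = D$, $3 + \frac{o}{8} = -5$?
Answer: $- \frac{7325}{176} \approx -41.619$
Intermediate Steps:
$o = -64$ ($o = -24 + 8 \left(-5\right) = -24 - 40 = -64$)
$C{\left(s \right)} = \frac{1}{8}$
$L = \frac{1}{22} \approx 0.045455$
$\left(L - 333\right) C{\left(9 - 0 \right)} = \left(\frac{1}{22} - 333\right) \frac{1}{8} = \left(- \frac{7325}{22}\right) \frac{1}{8} = - \frac{7325}{176}$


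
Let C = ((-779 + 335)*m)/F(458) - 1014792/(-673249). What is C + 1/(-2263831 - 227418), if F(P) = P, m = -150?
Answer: 56430723547401911/384085875642229 ≈ 146.92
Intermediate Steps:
C = 22651579068/154174021 (C = ((-779 + 335)*(-150))/458 - 1014792/(-673249) = -444*(-150)*(1/458) - 1014792*(-1/673249) = 66600*(1/458) + 1014792/673249 = 33300/229 + 1014792/673249 = 22651579068/154174021 ≈ 146.92)
C + 1/(-2263831 - 227418) = 22651579068/154174021 + 1/(-2263831 - 227418) = 22651579068/154174021 + 1/(-2491249) = 22651579068/154174021 - 1/2491249 = 56430723547401911/384085875642229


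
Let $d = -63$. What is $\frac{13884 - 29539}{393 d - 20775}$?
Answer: $\frac{15655}{45534} \approx 0.34381$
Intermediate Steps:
$\frac{13884 - 29539}{393 d - 20775} = \frac{13884 - 29539}{393 \left(-63\right) - 20775} = - \frac{15655}{-24759 - 20775} = - \frac{15655}{-45534} = \left(-15655\right) \left(- \frac{1}{45534}\right) = \frac{15655}{45534}$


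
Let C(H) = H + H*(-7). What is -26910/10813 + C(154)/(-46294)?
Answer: -617890164/250288511 ≈ -2.4687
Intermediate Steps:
C(H) = -6*H (C(H) = H - 7*H = -6*H)
-26910/10813 + C(154)/(-46294) = -26910/10813 - 6*154/(-46294) = -26910*1/10813 - 924*(-1/46294) = -26910/10813 + 462/23147 = -617890164/250288511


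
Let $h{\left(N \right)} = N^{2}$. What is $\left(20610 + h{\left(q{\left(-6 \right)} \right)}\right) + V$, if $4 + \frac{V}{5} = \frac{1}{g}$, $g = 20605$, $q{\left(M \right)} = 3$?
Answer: $\frac{84888480}{4121} \approx 20599.0$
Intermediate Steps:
$V = - \frac{82419}{4121}$ ($V = -20 + \frac{5}{20605} = -20 + 5 \cdot \frac{1}{20605} = -20 + \frac{1}{4121} = - \frac{82419}{4121} \approx -20.0$)
$\left(20610 + h{\left(q{\left(-6 \right)} \right)}\right) + V = \left(20610 + 3^{2}\right) - \frac{82419}{4121} = \left(20610 + 9\right) - \frac{82419}{4121} = 20619 - \frac{82419}{4121} = \frac{84888480}{4121}$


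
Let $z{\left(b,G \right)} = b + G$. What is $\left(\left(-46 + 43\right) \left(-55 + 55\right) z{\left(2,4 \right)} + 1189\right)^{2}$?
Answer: $1413721$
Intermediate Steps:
$z{\left(b,G \right)} = G + b$
$\left(\left(-46 + 43\right) \left(-55 + 55\right) z{\left(2,4 \right)} + 1189\right)^{2} = \left(\left(-46 + 43\right) \left(-55 + 55\right) \left(4 + 2\right) + 1189\right)^{2} = \left(\left(-3\right) 0 \cdot 6 + 1189\right)^{2} = \left(0 \cdot 6 + 1189\right)^{2} = \left(0 + 1189\right)^{2} = 1189^{2} = 1413721$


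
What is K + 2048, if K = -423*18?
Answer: -5566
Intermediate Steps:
K = -7614
K + 2048 = -7614 + 2048 = -5566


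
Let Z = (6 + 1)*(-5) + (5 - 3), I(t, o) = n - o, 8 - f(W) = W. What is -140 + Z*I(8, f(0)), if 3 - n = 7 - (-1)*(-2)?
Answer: 190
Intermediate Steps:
f(W) = 8 - W
n = -2 (n = 3 - (7 - (-1)*(-2)) = 3 - (7 - 1*2) = 3 - (7 - 2) = 3 - 1*5 = 3 - 5 = -2)
I(t, o) = -2 - o
Z = -33 (Z = 7*(-5) + 2 = -35 + 2 = -33)
-140 + Z*I(8, f(0)) = -140 - 33*(-2 - (8 - 1*0)) = -140 - 33*(-2 - (8 + 0)) = -140 - 33*(-2 - 1*8) = -140 - 33*(-2 - 8) = -140 - 33*(-10) = -140 + 330 = 190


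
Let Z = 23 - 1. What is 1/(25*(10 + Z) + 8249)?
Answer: 1/9049 ≈ 0.00011051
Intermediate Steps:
Z = 22
1/(25*(10 + Z) + 8249) = 1/(25*(10 + 22) + 8249) = 1/(25*32 + 8249) = 1/(800 + 8249) = 1/9049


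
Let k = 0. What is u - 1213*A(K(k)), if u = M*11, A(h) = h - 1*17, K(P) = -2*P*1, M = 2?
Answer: 20643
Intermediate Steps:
K(P) = -2*P
A(h) = -17 + h (A(h) = h - 17 = -17 + h)
u = 22 (u = 2*11 = 22)
u - 1213*A(K(k)) = 22 - 1213*(-17 - 2*0) = 22 - 1213*(-17 + 0) = 22 - 1213*(-17) = 22 + 20621 = 20643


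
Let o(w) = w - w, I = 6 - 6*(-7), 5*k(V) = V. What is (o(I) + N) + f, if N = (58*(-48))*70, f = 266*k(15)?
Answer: -194082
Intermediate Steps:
k(V) = V/5
f = 798 (f = 266*((⅕)*15) = 266*3 = 798)
I = 48 (I = 6 + 42 = 48)
N = -194880 (N = -2784*70 = -194880)
o(w) = 0
(o(I) + N) + f = (0 - 194880) + 798 = -194880 + 798 = -194082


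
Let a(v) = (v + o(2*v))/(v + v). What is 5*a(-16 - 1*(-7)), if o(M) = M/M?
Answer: 20/9 ≈ 2.2222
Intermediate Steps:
o(M) = 1
a(v) = (1 + v)/(2*v) (a(v) = (v + 1)/(v + v) = (1 + v)/((2*v)) = (1 + v)*(1/(2*v)) = (1 + v)/(2*v))
5*a(-16 - 1*(-7)) = 5*((1 + (-16 - 1*(-7)))/(2*(-16 - 1*(-7)))) = 5*((1 + (-16 + 7))/(2*(-16 + 7))) = 5*((½)*(1 - 9)/(-9)) = 5*((½)*(-⅑)*(-8)) = 5*(4/9) = 20/9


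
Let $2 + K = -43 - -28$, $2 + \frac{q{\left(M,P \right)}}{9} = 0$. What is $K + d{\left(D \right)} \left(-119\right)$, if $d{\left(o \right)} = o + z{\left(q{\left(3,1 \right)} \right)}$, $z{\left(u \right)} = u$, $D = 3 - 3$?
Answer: $2125$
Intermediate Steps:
$q{\left(M,P \right)} = -18$ ($q{\left(M,P \right)} = -18 + 9 \cdot 0 = -18 + 0 = -18$)
$D = 0$ ($D = 3 - 3 = 0$)
$d{\left(o \right)} = -18 + o$ ($d{\left(o \right)} = o - 18 = -18 + o$)
$K = -17$ ($K = -2 - 15 = -17$)
$K + d{\left(D \right)} \left(-119\right) = -17 + \left(-18 + 0\right) \left(-119\right) = -17 - -2142 = -17 + 2142 = 2125$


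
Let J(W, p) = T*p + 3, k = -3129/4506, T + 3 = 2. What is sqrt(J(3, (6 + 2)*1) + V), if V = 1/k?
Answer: I*sqrt(7005831)/1043 ≈ 2.5377*I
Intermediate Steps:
T = -1 (T = -3 + 2 = -1)
k = -1043/1502 (k = -3129*1/4506 = -1043/1502 ≈ -0.69441)
J(W, p) = 3 - p (J(W, p) = -p + 3 = 3 - p)
V = -1502/1043 (V = 1/(-1043/1502) = -1502/1043 ≈ -1.4401)
sqrt(J(3, (6 + 2)*1) + V) = sqrt((3 - (6 + 2)) - 1502/1043) = sqrt((3 - 8) - 1502/1043) = sqrt(-5 - 1502/1043) = sqrt(-6717/1043) = I*sqrt(7005831)/1043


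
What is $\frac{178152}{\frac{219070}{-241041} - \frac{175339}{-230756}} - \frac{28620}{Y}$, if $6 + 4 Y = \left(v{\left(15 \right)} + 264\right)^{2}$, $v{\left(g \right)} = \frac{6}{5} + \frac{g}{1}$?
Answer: $- \frac{6482715755233758254064}{5422038638631557} \approx -1.1956 \cdot 10^{6}$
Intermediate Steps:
$v{\left(g \right)} = \frac{6}{5} + g$ ($v{\left(g \right)} = 6 \cdot \frac{1}{5} + g 1 = \frac{6}{5} + g$)
$Y = \frac{1962651}{100}$ ($Y = - \frac{3}{2} + \frac{\left(\left(\frac{6}{5} + 15\right) + 264\right)^{2}}{4} = - \frac{3}{2} + \frac{\left(\frac{81}{5} + 264\right)^{2}}{4} = - \frac{3}{2} + \frac{\left(\frac{1401}{5}\right)^{2}}{4} = - \frac{3}{2} + \frac{1}{4} \cdot \frac{1962801}{25} = - \frac{3}{2} + \frac{1962801}{100} = \frac{1962651}{100} \approx 19627.0$)
$\frac{178152}{\frac{219070}{-241041} - \frac{175339}{-230756}} - \frac{28620}{Y} = \frac{178152}{\frac{219070}{-241041} - \frac{175339}{-230756}} - \frac{28620}{\frac{1962651}{100}} = \frac{178152}{219070 \left(- \frac{1}{241041}\right) - - \frac{175339}{230756}} - \frac{954000}{654217} = \frac{178152}{- \frac{219070}{241041} + \frac{175339}{230756}} - \frac{954000}{654217} = \frac{178152}{- \frac{8287829021}{55621656996}} - \frac{954000}{654217} = 178152 \left(- \frac{55621656996}{8287829021}\right) - \frac{954000}{654217} = - \frac{9909109437151392}{8287829021} - \frac{954000}{654217} = - \frac{6482715755233758254064}{5422038638631557}$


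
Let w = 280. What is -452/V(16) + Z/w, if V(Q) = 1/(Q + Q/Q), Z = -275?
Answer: -430359/56 ≈ -7685.0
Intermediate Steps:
V(Q) = 1/(1 + Q) (V(Q) = 1/(Q + 1) = 1/(1 + Q))
-452/V(16) + Z/w = -452/(1/(1 + 16)) - 275/280 = -452/(1/17) - 275*1/280 = -452/1/17 - 55/56 = -452*17 - 55/56 = -7684 - 55/56 = -430359/56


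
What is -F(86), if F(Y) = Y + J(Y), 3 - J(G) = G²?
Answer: 7307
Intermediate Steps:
J(G) = 3 - G²
F(Y) = 3 + Y - Y² (F(Y) = Y + (3 - Y²) = 3 + Y - Y²)
-F(86) = -(3 + 86 - 1*86²) = -(3 + 86 - 1*7396) = -(3 + 86 - 7396) = -1*(-7307) = 7307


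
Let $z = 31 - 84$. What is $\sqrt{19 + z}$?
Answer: $i \sqrt{34} \approx 5.8309 i$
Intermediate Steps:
$z = -53$ ($z = 31 - 84 = -53$)
$\sqrt{19 + z} = \sqrt{19 - 53} = \sqrt{-34} = i \sqrt{34}$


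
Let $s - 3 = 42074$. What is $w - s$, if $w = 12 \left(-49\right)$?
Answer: $-42665$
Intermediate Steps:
$w = -588$
$s = 42077$ ($s = 3 + 42074 = 42077$)
$w - s = -588 - 42077 = -42665$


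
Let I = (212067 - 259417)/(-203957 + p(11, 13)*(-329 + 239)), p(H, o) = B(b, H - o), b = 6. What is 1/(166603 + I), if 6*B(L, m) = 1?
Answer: 101986/16991197233 ≈ 6.0023e-6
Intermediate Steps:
B(L, m) = 1/6 (B(L, m) = (1/6)*1 = 1/6)
p(H, o) = 1/6
I = 23675/101986 (I = (212067 - 259417)/(-203957 + (-329 + 239)/6) = -47350/(-203957 + (1/6)*(-90)) = -47350/(-203957 - 15) = -47350/(-203972) = -47350*(-1/203972) = 23675/101986 ≈ 0.23214)
1/(166603 + I) = 1/(166603 + 23675/101986) = 1/(16991197233/101986) = 101986/16991197233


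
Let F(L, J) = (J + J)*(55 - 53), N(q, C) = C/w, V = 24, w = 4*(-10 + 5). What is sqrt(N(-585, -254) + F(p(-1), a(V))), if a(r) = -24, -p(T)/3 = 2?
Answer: 7*I*sqrt(170)/10 ≈ 9.1269*I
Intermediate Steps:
w = -20 (w = 4*(-5) = -20)
p(T) = -6 (p(T) = -3*2 = -6)
N(q, C) = -C/20 (N(q, C) = C/(-20) = C*(-1/20) = -C/20)
F(L, J) = 4*J (F(L, J) = (2*J)*2 = 4*J)
sqrt(N(-585, -254) + F(p(-1), a(V))) = sqrt(-1/20*(-254) + 4*(-24)) = sqrt(127/10 - 96) = sqrt(-833/10) = 7*I*sqrt(170)/10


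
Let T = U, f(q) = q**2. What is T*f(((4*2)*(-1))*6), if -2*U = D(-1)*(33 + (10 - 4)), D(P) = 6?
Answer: -269568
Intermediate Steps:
U = -117 (U = -3*(33 + (10 - 4)) = -3*(33 + 6) = -3*39 = -1/2*234 = -117)
T = -117
T*f(((4*2)*(-1))*6) = -117*(((4*2)*(-1))*6)**2 = -117*((8*(-1))*6)**2 = -117*(-8*6)**2 = -117*(-48)**2 = -117*2304 = -269568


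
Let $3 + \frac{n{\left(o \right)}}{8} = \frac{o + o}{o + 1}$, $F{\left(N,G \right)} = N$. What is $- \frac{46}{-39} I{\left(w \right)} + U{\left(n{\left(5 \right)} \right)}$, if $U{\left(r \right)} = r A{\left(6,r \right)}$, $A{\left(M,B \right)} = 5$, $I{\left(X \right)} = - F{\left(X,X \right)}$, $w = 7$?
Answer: $- \frac{2402}{39} \approx -61.59$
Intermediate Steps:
$I{\left(X \right)} = - X$
$n{\left(o \right)} = -24 + \frac{16 o}{1 + o}$ ($n{\left(o \right)} = -24 + 8 \frac{o + o}{o + 1} = -24 + 8 \frac{2 o}{1 + o} = -24 + \frac{16 o}{1 + o}$)
$U{\left(r \right)} = 5 r$ ($U{\left(r \right)} = r 5 = 5 r$)
$- \frac{46}{-39} I{\left(w \right)} + U{\left(n{\left(5 \right)} \right)} = - \frac{46}{-39} \left(\left(-1\right) 7\right) + 5 \frac{8 \left(-3 - 5\right)}{1 + 5} = \left(-46\right) \left(- \frac{1}{39}\right) \left(-7\right) + 5 \frac{8 \left(-3 - 5\right)}{6} = \frac{46}{39} \left(-7\right) + 5 \cdot 8 \cdot \frac{1}{6} \left(-8\right) = - \frac{322}{39} + 5 \left(- \frac{32}{3}\right) = - \frac{322}{39} - \frac{160}{3} = - \frac{2402}{39}$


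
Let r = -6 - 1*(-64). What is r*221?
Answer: 12818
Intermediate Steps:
r = 58 (r = -6 + 64 = 58)
r*221 = 58*221 = 12818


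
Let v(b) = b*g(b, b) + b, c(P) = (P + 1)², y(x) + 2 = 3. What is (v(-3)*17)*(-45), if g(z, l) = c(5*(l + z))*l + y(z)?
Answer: -5785695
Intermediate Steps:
y(x) = 1 (y(x) = -2 + 3 = 1)
c(P) = (1 + P)²
g(z, l) = 1 + l*(1 + 5*l + 5*z)² (g(z, l) = (1 + 5*(l + z))²*l + 1 = (1 + (5*l + 5*z))²*l + 1 = (1 + 5*l + 5*z)²*l + 1 = l*(1 + 5*l + 5*z)² + 1 = 1 + l*(1 + 5*l + 5*z)²)
v(b) = b + b*(1 + b*(1 + 10*b)²) (v(b) = b*(1 + b*(1 + 5*b + 5*b)²) + b = b*(1 + b*(1 + 10*b)²) + b = b + b*(1 + b*(1 + 10*b)²))
(v(-3)*17)*(-45) = (-3*(2 - 3*(1 + 10*(-3))²)*17)*(-45) = (-3*(2 - 3*(1 - 30)²)*17)*(-45) = (-3*(2 - 3*(-29)²)*17)*(-45) = (-3*(2 - 3*841)*17)*(-45) = (-3*(2 - 2523)*17)*(-45) = (-3*(-2521)*17)*(-45) = (7563*17)*(-45) = 128571*(-45) = -5785695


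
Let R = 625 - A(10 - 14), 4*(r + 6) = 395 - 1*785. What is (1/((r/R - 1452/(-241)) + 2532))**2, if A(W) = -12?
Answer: 94269877156/607168300462582401 ≈ 1.5526e-7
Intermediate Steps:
r = -207/2 (r = -6 + (395 - 1*785)/4 = -6 + (395 - 785)/4 = -6 + (1/4)*(-390) = -6 - 195/2 = -207/2 ≈ -103.50)
R = 637 (R = 625 - 1*(-12) = 625 + 12 = 637)
(1/((r/R - 1452/(-241)) + 2532))**2 = (1/((-207/2/637 - 1452/(-241)) + 2532))**2 = (1/((-207/2*1/637 - 1452*(-1/241)) + 2532))**2 = (1/((-207/1274 + 1452/241) + 2532))**2 = (1/(1799961/307034 + 2532))**2 = (1/(779210049/307034))**2 = (307034/779210049)**2 = 94269877156/607168300462582401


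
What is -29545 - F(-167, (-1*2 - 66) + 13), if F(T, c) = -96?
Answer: -29449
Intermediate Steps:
-29545 - F(-167, (-1*2 - 66) + 13) = -29545 - 1*(-96) = -29545 + 96 = -29449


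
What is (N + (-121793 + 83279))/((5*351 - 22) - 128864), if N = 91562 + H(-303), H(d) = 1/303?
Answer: -16073545/38520693 ≈ -0.41727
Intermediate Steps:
H(d) = 1/303
N = 27743287/303 (N = 91562 + 1/303 = 27743287/303 ≈ 91562.)
(N + (-121793 + 83279))/((5*351 - 22) - 128864) = (27743287/303 + (-121793 + 83279))/((5*351 - 22) - 128864) = (27743287/303 - 38514)/((1755 - 22) - 128864) = 16073545/(303*(1733 - 128864)) = (16073545/303)/(-127131) = (16073545/303)*(-1/127131) = -16073545/38520693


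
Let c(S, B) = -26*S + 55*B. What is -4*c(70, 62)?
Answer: -6360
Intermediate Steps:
-4*c(70, 62) = -4*(-26*70 + 55*62) = -4*(-1820 + 3410) = -4*1590 = -6360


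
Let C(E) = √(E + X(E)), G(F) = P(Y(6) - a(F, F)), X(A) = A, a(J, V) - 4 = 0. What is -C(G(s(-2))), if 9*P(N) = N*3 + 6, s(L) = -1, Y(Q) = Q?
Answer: -2*√6/3 ≈ -1.6330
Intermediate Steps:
a(J, V) = 4 (a(J, V) = 4 + 0 = 4)
P(N) = ⅔ + N/3 (P(N) = (N*3 + 6)/9 = (3*N + 6)/9 = (6 + 3*N)/9 = ⅔ + N/3)
G(F) = 4/3 (G(F) = ⅔ + (6 - 1*4)/3 = ⅔ + (6 - 4)/3 = ⅔ + (⅓)*2 = ⅔ + ⅔ = 4/3)
C(E) = √2*√E (C(E) = √(E + E) = √(2*E) = √2*√E)
-C(G(s(-2))) = -√2*√(4/3) = -√2*2*√3/3 = -2*√6/3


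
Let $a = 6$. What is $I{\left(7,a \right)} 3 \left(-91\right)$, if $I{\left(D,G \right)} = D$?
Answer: $-1911$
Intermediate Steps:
$I{\left(7,a \right)} 3 \left(-91\right) = 7 \cdot 3 \left(-91\right) = 21 \left(-91\right) = -1911$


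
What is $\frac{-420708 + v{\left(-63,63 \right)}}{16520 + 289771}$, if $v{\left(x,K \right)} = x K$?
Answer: $- \frac{141559}{102097} \approx -1.3865$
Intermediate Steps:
$v{\left(x,K \right)} = K x$
$\frac{-420708 + v{\left(-63,63 \right)}}{16520 + 289771} = \frac{-420708 + 63 \left(-63\right)}{16520 + 289771} = \frac{-420708 - 3969}{306291} = \left(-424677\right) \frac{1}{306291} = - \frac{141559}{102097}$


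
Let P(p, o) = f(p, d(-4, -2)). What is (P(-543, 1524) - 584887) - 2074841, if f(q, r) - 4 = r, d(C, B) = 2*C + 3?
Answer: -2659729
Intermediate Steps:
d(C, B) = 3 + 2*C
f(q, r) = 4 + r
P(p, o) = -1 (P(p, o) = 4 + (3 + 2*(-4)) = 4 + (3 - 8) = 4 - 5 = -1)
(P(-543, 1524) - 584887) - 2074841 = (-1 - 584887) - 2074841 = -584888 - 2074841 = -2659729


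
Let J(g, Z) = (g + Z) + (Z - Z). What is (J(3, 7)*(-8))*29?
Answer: -2320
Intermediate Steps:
J(g, Z) = Z + g (J(g, Z) = (Z + g) + 0 = Z + g)
(J(3, 7)*(-8))*29 = ((7 + 3)*(-8))*29 = (10*(-8))*29 = -80*29 = -2320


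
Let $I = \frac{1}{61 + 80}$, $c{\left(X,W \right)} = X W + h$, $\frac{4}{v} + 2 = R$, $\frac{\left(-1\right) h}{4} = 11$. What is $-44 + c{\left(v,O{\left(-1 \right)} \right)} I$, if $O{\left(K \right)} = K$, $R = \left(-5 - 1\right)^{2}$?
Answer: $- \frac{35406}{799} \approx -44.313$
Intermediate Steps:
$h = -44$ ($h = \left(-4\right) 11 = -44$)
$R = 36$ ($R = \left(-6\right)^{2} = 36$)
$v = \frac{2}{17}$ ($v = \frac{4}{-2 + 36} = \frac{4}{34} = 4 \cdot \frac{1}{34} = \frac{2}{17} \approx 0.11765$)
$c{\left(X,W \right)} = -44 + W X$ ($c{\left(X,W \right)} = X W - 44 = W X - 44 = -44 + W X$)
$I = \frac{1}{141} \approx 0.0070922$
$-44 + c{\left(v,O{\left(-1 \right)} \right)} I = -44 + \left(-44 - \frac{2}{17}\right) \frac{1}{141} = -44 - \frac{250}{799} = - \frac{35406}{799}$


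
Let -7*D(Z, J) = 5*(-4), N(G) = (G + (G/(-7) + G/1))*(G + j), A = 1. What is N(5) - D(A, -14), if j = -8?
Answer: -215/7 ≈ -30.714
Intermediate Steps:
N(G) = 13*G*(-8 + G)/7 (N(G) = (G + (G/(-7) + G/1))*(G - 8) = (G + (G*(-⅐) + G*1))*(-8 + G) = (G + (-G/7 + G))*(-8 + G) = (G + 6*G/7)*(-8 + G) = (13*G/7)*(-8 + G) = 13*G*(-8 + G)/7)
D(Z, J) = 20/7 (D(Z, J) = -5*(-4)/7 = -⅐*(-20) = 20/7)
N(5) - D(A, -14) = (13/7)*5*(-8 + 5) - 1*20/7 = (13/7)*5*(-3) - 20/7 = -195/7 - 20/7 = -215/7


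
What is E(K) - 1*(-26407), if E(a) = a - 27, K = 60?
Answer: 26440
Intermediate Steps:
E(a) = -27 + a
E(K) - 1*(-26407) = (-27 + 60) - 1*(-26407) = 33 + 26407 = 26440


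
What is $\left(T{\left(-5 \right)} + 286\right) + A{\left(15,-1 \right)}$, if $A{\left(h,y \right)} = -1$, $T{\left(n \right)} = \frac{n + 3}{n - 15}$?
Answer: $\frac{2851}{10} \approx 285.1$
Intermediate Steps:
$T{\left(n \right)} = \frac{3 + n}{-15 + n}$
$\left(T{\left(-5 \right)} + 286\right) + A{\left(15,-1 \right)} = \left(\frac{3 - 5}{-15 - 5} + 286\right) - 1 = \left(\frac{1}{-20} \left(-2\right) + 286\right) - 1 = \left(\left(- \frac{1}{20}\right) \left(-2\right) + 286\right) - 1 = \left(\frac{1}{10} + 286\right) - 1 = \frac{2861}{10} - 1 = \frac{2851}{10}$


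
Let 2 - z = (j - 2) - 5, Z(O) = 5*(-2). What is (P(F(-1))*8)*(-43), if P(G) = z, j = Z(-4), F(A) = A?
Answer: -6536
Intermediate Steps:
Z(O) = -10
j = -10
z = 19 (z = 2 - ((-10 - 2) - 5) = 2 - (-12 - 5) = 2 - 1*(-17) = 2 + 17 = 19)
P(G) = 19
(P(F(-1))*8)*(-43) = (19*8)*(-43) = 152*(-43) = -6536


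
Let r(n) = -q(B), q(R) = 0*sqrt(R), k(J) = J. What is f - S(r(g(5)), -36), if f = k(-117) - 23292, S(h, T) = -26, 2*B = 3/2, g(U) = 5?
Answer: -23383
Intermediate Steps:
B = 3/4 (B = (3/2)/2 = (3*(1/2))/2 = (1/2)*(3/2) = 3/4 ≈ 0.75000)
q(R) = 0
r(n) = 0 (r(n) = -1*0 = 0)
f = -23409 (f = -117 - 23292 = -23409)
f - S(r(g(5)), -36) = -23409 - 1*(-26) = -23409 + 26 = -23383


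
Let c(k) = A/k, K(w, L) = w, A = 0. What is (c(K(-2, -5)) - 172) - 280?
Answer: -452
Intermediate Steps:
c(k) = 0 (c(k) = 0/k = 0)
(c(K(-2, -5)) - 172) - 280 = (0 - 172) - 280 = -172 - 280 = -452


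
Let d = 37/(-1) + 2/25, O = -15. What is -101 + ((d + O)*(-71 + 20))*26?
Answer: 1718623/25 ≈ 68745.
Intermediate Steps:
d = -923/25 (d = 37*(-1) + 2*(1/25) = -37 + 2/25 = -923/25 ≈ -36.920)
-101 + ((d + O)*(-71 + 20))*26 = -101 + ((-923/25 - 15)*(-71 + 20))*26 = -101 - 1298/25*(-51)*26 = -101 + (66198/25)*26 = -101 + 1721148/25 = 1718623/25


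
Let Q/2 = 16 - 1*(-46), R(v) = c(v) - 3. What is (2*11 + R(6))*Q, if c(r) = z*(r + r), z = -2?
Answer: -620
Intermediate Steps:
c(r) = -4*r (c(r) = -2*(r + r) = -4*r)
R(v) = -3 - 4*v (R(v) = -4*v - 3 = -3 - 4*v)
Q = 124 (Q = 2*(16 - 1*(-46)) = 2*(16 + 46) = 2*62 = 124)
(2*11 + R(6))*Q = (2*11 + (-3 - 4*6))*124 = (22 + (-3 - 24))*124 = (22 - 27)*124 = -5*124 = -620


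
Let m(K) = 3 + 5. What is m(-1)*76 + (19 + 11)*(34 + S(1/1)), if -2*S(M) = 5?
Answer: 1553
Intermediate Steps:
S(M) = -5/2 (S(M) = -½*5 = -5/2)
m(K) = 8
m(-1)*76 + (19 + 11)*(34 + S(1/1)) = 8*76 + (19 + 11)*(34 - 5/2) = 608 + 30*(63/2) = 608 + 945 = 1553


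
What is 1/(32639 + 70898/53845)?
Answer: 53845/1757517853 ≈ 3.0637e-5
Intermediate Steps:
1/(32639 + 70898/53845) = 1/(1757517853/53845) = 53845/1757517853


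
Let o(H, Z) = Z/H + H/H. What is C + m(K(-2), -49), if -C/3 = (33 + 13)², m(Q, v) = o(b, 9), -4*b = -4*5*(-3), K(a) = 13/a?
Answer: -31738/5 ≈ -6347.6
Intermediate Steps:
b = -15 (b = -(-4*5)*(-3)/4 = -(-5)*(-3) = -¼*60 = -15)
o(H, Z) = 1 + Z/H (o(H, Z) = Z/H + 1 = 1 + Z/H)
m(Q, v) = ⅖ (m(Q, v) = (-15 + 9)/(-15) = -1/15*(-6) = ⅖)
C = -6348 (C = -3*(33 + 13)² = -3*46² = -3*2116 = -6348)
C + m(K(-2), -49) = -6348 + ⅖ = -31738/5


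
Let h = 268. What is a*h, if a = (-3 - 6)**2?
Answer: 21708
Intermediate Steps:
a = 81 (a = (-9)**2 = 81)
a*h = 81*268 = 21708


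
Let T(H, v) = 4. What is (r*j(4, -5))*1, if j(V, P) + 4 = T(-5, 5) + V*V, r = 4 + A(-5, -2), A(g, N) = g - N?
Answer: 16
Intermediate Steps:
r = 1 (r = 4 + (-5 - 1*(-2)) = 4 + (-5 + 2) = 4 - 3 = 1)
j(V, P) = V**2 (j(V, P) = -4 + (4 + V*V) = -4 + (4 + V**2) = V**2)
(r*j(4, -5))*1 = (1*4**2)*1 = (1*16)*1 = 16*1 = 16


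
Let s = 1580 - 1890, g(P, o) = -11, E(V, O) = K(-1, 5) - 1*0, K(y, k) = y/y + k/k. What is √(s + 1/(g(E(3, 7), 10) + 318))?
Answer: I*√29216883/307 ≈ 17.607*I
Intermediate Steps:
K(y, k) = 2 (K(y, k) = 1 + 1 = 2)
E(V, O) = 2 (E(V, O) = 2 - 1*0 = 2 + 0 = 2)
s = -310
√(s + 1/(g(E(3, 7), 10) + 318)) = √(-310 + 1/(-11 + 318)) = √(-310 + 1/307) = √(-95169/307) = I*√29216883/307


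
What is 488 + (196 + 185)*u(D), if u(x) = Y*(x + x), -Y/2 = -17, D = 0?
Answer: 488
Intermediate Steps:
Y = 34 (Y = -2*(-17) = 34)
u(x) = 68*x (u(x) = 34*(x + x) = 34*(2*x) = 68*x)
488 + (196 + 185)*u(D) = 488 + (196 + 185)*(68*0) = 488 + 381*0 = 488 + 0 = 488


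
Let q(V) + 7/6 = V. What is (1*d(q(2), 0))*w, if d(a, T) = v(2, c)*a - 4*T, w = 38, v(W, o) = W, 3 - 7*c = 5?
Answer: 190/3 ≈ 63.333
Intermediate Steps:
c = -2/7 (c = 3/7 - ⅐*5 = 3/7 - 5/7 = -2/7 ≈ -0.28571)
q(V) = -7/6 + V
d(a, T) = -4*T + 2*a (d(a, T) = 2*a - 4*T = -4*T + 2*a)
(1*d(q(2), 0))*w = (1*(-4*0 + 2*(-7/6 + 2)))*38 = (1*(0 + 2*(⅚)))*38 = (1*(0 + 5/3))*38 = (1*(5/3))*38 = (5/3)*38 = 190/3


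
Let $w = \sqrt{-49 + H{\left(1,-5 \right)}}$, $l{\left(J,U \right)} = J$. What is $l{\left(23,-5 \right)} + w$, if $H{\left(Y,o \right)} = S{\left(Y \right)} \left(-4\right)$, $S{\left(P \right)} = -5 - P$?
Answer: $23 + 5 i \approx 23.0 + 5.0 i$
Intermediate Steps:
$H{\left(Y,o \right)} = 20 + 4 Y$ ($H{\left(Y,o \right)} = \left(-5 - Y\right) \left(-4\right) = 20 + 4 Y$)
$w = 5 i$ ($w = \sqrt{-49 + \left(20 + 4 \cdot 1\right)} = \sqrt{-49 + \left(20 + 4\right)} = \sqrt{-49 + 24} = \sqrt{-25} = 5 i \approx 5.0 i$)
$l{\left(23,-5 \right)} + w = 23 + 5 i$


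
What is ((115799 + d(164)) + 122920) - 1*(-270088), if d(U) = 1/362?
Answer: 184188135/362 ≈ 5.0881e+5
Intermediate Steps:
d(U) = 1/362
((115799 + d(164)) + 122920) - 1*(-270088) = ((115799 + 1/362) + 122920) - 1*(-270088) = (41919239/362 + 122920) + 270088 = 86416279/362 + 270088 = 184188135/362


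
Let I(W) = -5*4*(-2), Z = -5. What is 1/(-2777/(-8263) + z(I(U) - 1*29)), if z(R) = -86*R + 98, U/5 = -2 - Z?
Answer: -8263/7004247 ≈ -0.0011797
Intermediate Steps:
U = 15 (U = 5*(-2 - 1*(-5)) = 5*(-2 + 5) = 5*3 = 15)
I(W) = 40 (I(W) = -20*(-2) = 40)
z(R) = 98 - 86*R
1/(-2777/(-8263) + z(I(U) - 1*29)) = 1/(-2777/(-8263) + (98 - 86*(40 - 1*29))) = 1/(-2777*(-1/8263) + (98 - 86*(40 - 29))) = 1/(2777/8263 + (98 - 86*11)) = 1/(2777/8263 + (98 - 946)) = 1/(2777/8263 - 848) = 1/(-7004247/8263) = -8263/7004247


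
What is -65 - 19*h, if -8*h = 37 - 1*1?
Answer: 41/2 ≈ 20.500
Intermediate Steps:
h = -9/2 (h = -(37 - 1*1)/8 = -(37 - 1)/8 = -⅛*36 = -9/2 ≈ -4.5000)
-65 - 19*h = -65 - 19*(-9/2) = -65 + 171/2 = 41/2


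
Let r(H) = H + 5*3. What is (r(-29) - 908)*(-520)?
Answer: 479440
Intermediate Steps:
r(H) = 15 + H (r(H) = H + 15 = 15 + H)
(r(-29) - 908)*(-520) = ((15 - 29) - 908)*(-520) = (-14 - 908)*(-520) = -922*(-520) = 479440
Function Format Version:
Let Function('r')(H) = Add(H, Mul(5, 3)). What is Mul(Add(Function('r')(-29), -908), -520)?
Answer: 479440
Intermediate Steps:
Function('r')(H) = Add(15, H) (Function('r')(H) = Add(H, 15) = Add(15, H))
Mul(Add(Function('r')(-29), -908), -520) = Mul(Add(Add(15, -29), -908), -520) = Mul(Add(-14, -908), -520) = Mul(-922, -520) = 479440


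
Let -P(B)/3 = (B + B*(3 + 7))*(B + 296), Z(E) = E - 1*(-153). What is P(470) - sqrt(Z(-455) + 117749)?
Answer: -11880660 - sqrt(117447) ≈ -1.1881e+7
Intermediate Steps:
Z(E) = 153 + E (Z(E) = E + 153 = 153 + E)
P(B) = -33*B*(296 + B) (P(B) = -3*(B + B*(3 + 7))*(B + 296) = -3*(B + B*10)*(296 + B) = -3*(B + 10*B)*(296 + B) = -3*11*B*(296 + B) = -33*B*(296 + B))
P(470) - sqrt(Z(-455) + 117749) = -33*470*(296 + 470) - sqrt((153 - 455) + 117749) = -33*470*766 - sqrt(-302 + 117749) = -11880660 - sqrt(117447)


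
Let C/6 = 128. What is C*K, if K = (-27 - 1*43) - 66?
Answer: -104448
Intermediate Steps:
C = 768 (C = 6*128 = 768)
K = -136 (K = (-27 - 43) - 66 = -70 - 66 = -136)
C*K = 768*(-136) = -104448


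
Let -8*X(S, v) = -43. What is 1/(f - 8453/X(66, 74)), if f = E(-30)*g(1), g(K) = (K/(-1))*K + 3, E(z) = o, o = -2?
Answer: -43/67796 ≈ -0.00063426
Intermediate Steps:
X(S, v) = 43/8 (X(S, v) = -⅛*(-43) = 43/8)
E(z) = -2
g(K) = 3 - K² (g(K) = (K*(-1))*K + 3 = (-K)*K + 3 = -K² + 3 = 3 - K²)
f = -4 (f = -2*(3 - 1*1²) = -2*(3 - 1*1) = -2*(3 - 1) = -2*2 = -4)
1/(f - 8453/X(66, 74)) = 1/(-4 - 8453/43/8) = 1/(-4 - 8453*8/43) = 1/(-4 - 67624/43) = 1/(-67796/43) = -43/67796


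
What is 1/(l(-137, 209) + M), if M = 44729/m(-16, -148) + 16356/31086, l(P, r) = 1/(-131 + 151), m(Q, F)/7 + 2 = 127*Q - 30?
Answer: -124758480/314354911 ≈ -0.39687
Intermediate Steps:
m(Q, F) = -224 + 889*Q (m(Q, F) = -14 + 7*(127*Q - 30) = -14 + 7*(-30 + 127*Q) = -14 + (-210 + 889*Q) = -224 + 889*Q)
l(P, r) = 1/20
M = -64118567/24951696 (M = 44729/(-224 + 889*(-16)) + 16356/31086 = 44729/(-224 - 14224) + 16356*(1/31086) = 44729/(-14448) + 2726/5181 = 44729*(-1/14448) + 2726/5181 = -44729/14448 + 2726/5181 = -64118567/24951696 ≈ -2.5697)
1/(l(-137, 209) + M) = 1/(1/20 - 64118567/24951696) = 1/(-314354911/124758480) = -124758480/314354911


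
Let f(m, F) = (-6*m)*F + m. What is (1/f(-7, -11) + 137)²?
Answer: 4128319504/219961 ≈ 18768.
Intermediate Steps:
f(m, F) = m - 6*F*m (f(m, F) = -6*F*m + m = m - 6*F*m)
(1/f(-7, -11) + 137)² = (1/(-7*(1 - 6*(-11))) + 137)² = (1/(-7*(1 + 66)) + 137)² = (1/(-7*67) + 137)² = (1/(-469) + 137)² = (-1/469 + 137)² = (64252/469)² = 4128319504/219961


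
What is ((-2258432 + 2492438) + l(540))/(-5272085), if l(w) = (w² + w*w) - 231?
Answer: -163395/1054417 ≈ -0.15496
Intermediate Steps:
l(w) = -231 + 2*w² (l(w) = (w² + w²) - 231 = 2*w² - 231 = -231 + 2*w²)
((-2258432 + 2492438) + l(540))/(-5272085) = ((-2258432 + 2492438) + (-231 + 2*540²))/(-5272085) = (234006 + (-231 + 2*291600))*(-1/5272085) = (234006 + (-231 + 583200))*(-1/5272085) = (234006 + 582969)*(-1/5272085) = 816975*(-1/5272085) = -163395/1054417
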